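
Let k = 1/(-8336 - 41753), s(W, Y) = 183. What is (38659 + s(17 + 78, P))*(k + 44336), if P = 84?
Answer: 86258212364326/50089 ≈ 1.7221e+9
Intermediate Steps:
k = -1/50089 (k = 1/(-50089) = -1/50089 ≈ -1.9964e-5)
(38659 + s(17 + 78, P))*(k + 44336) = (38659 + 183)*(-1/50089 + 44336) = 38842*(2220745903/50089) = 86258212364326/50089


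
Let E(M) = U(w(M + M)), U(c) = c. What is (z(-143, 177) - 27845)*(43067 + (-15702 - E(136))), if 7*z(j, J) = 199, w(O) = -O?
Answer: -5381366092/7 ≈ -7.6877e+8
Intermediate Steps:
z(j, J) = 199/7 (z(j, J) = (⅐)*199 = 199/7)
E(M) = -2*M (E(M) = -(M + M) = -2*M)
(z(-143, 177) - 27845)*(43067 + (-15702 - E(136))) = (199/7 - 27845)*(43067 + (-15702 - (-2)*136)) = -194716*(43067 + (-15702 - 1*(-272)))/7 = -194716*(43067 + (-15702 + 272))/7 = -194716*(43067 - 15430)/7 = -194716/7*27637 = -5381366092/7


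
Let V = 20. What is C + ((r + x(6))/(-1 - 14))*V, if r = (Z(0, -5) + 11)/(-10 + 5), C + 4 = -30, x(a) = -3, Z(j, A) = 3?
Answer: -394/15 ≈ -26.267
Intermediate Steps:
C = -34 (C = -4 - 30 = -34)
r = -14/5 (r = (3 + 11)/(-10 + 5) = 14/(-5) = 14*(-1/5) = -14/5 ≈ -2.8000)
C + ((r + x(6))/(-1 - 14))*V = -34 + ((-14/5 - 3)/(-1 - 14))*20 = -34 - 29/5/(-15)*20 = -34 - 29/5*(-1/15)*20 = -34 + (29/75)*20 = -34 + 116/15 = -394/15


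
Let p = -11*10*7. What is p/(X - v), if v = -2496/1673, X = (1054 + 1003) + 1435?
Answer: -644105/2922306 ≈ -0.22041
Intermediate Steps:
X = 3492 (X = 2057 + 1435 = 3492)
p = -770 (p = -110*7 = -770)
v = -2496/1673 (v = -2496*1/1673 = -2496/1673 ≈ -1.4919)
p/(X - v) = -770/(3492 - 1*(-2496/1673)) = -770/(3492 + 2496/1673) = -770/5844612/1673 = -770*1673/5844612 = -644105/2922306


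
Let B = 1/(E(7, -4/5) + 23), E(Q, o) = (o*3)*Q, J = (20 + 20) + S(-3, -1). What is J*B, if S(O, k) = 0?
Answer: 200/31 ≈ 6.4516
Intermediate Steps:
J = 40 (J = (20 + 20) + 0 = 40 + 0 = 40)
E(Q, o) = 3*Q*o (E(Q, o) = (3*o)*Q = 3*Q*o)
B = 5/31 (B = 1/(3*7*(-4/5) + 23) = 1/(3*7*(-4*⅕) + 23) = 1/(3*7*(-⅘) + 23) = 1/(-84/5 + 23) = 1/(31/5) = 5/31 ≈ 0.16129)
J*B = 40*(5/31) = 200/31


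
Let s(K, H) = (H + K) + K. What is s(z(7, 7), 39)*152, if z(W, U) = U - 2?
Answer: 7448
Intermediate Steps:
z(W, U) = -2 + U
s(K, H) = H + 2*K
s(z(7, 7), 39)*152 = (39 + 2*(-2 + 7))*152 = (39 + 2*5)*152 = (39 + 10)*152 = 49*152 = 7448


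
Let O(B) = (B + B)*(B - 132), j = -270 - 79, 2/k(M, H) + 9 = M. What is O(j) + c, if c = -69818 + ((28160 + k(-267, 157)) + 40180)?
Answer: 46127879/138 ≈ 3.3426e+5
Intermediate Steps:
k(M, H) = 2/(-9 + M)
j = -349
O(B) = 2*B*(-132 + B) (O(B) = (2*B)*(-132 + B) = 2*B*(-132 + B))
c = -203965/138 (c = -69818 + ((28160 + 2/(-9 - 267)) + 40180) = -69818 + ((28160 + 2/(-276)) + 40180) = -69818 + ((28160 + 2*(-1/276)) + 40180) = -69818 + ((28160 - 1/138) + 40180) = -69818 + (3886079/138 + 40180) = -69818 + 9430919/138 = -203965/138 ≈ -1478.0)
O(j) + c = 2*(-349)*(-132 - 349) - 203965/138 = 2*(-349)*(-481) - 203965/138 = 335738 - 203965/138 = 46127879/138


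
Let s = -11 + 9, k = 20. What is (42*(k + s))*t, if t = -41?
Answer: -30996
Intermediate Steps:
s = -2
(42*(k + s))*t = (42*(20 - 2))*(-41) = (42*18)*(-41) = 756*(-41) = -30996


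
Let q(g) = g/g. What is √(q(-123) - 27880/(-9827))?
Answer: √370546689/9827 ≈ 1.9588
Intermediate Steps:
q(g) = 1
√(q(-123) - 27880/(-9827)) = √(1 - 27880/(-9827)) = √(1 - 27880*(-1/9827)) = √(1 + 27880/9827) = √(37707/9827) = √370546689/9827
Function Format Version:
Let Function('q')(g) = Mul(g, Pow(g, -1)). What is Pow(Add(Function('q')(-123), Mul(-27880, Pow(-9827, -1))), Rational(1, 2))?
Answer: Mul(Rational(1, 9827), Pow(370546689, Rational(1, 2))) ≈ 1.9588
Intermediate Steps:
Function('q')(g) = 1
Pow(Add(Function('q')(-123), Mul(-27880, Pow(-9827, -1))), Rational(1, 2)) = Pow(Add(1, Mul(-27880, Pow(-9827, -1))), Rational(1, 2)) = Pow(Add(1, Mul(-27880, Rational(-1, 9827))), Rational(1, 2)) = Pow(Add(1, Rational(27880, 9827)), Rational(1, 2)) = Pow(Rational(37707, 9827), Rational(1, 2)) = Mul(Rational(1, 9827), Pow(370546689, Rational(1, 2)))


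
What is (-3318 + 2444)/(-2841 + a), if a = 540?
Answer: 874/2301 ≈ 0.37983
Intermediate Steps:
(-3318 + 2444)/(-2841 + a) = (-3318 + 2444)/(-2841 + 540) = -874/(-2301) = -874*(-1/2301) = 874/2301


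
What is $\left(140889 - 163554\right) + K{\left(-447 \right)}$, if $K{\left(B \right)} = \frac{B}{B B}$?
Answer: $- \frac{10131256}{447} \approx -22665.0$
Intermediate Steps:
$K{\left(B \right)} = \frac{1}{B}$ ($K{\left(B \right)} = \frac{B}{B^{2}} = \frac{1}{B}$)
$\left(140889 - 163554\right) + K{\left(-447 \right)} = \left(140889 - 163554\right) + \frac{1}{-447} = -22665 - \frac{1}{447} = - \frac{10131256}{447}$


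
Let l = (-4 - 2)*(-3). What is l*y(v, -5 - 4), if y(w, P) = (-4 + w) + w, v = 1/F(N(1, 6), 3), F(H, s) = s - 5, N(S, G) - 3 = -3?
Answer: -90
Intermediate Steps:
N(S, G) = 0 (N(S, G) = 3 - 3 = 0)
F(H, s) = -5 + s
v = -½ (v = 1/(-5 + 3) = 1/(-2) = -½ ≈ -0.50000)
y(w, P) = -4 + 2*w
l = 18 (l = -6*(-3) = 18)
l*y(v, -5 - 4) = 18*(-4 + 2*(-½)) = 18*(-4 - 1) = 18*(-5) = -90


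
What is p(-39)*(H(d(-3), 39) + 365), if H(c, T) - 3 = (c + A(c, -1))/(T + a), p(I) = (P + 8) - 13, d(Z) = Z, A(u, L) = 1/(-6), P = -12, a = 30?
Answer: -2589661/414 ≈ -6255.2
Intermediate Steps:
A(u, L) = -⅙
p(I) = -17 (p(I) = (-12 + 8) - 13 = -4 - 13 = -17)
H(c, T) = 3 + (-⅙ + c)/(30 + T) (H(c, T) = 3 + (c - ⅙)/(T + 30) = 3 + (-⅙ + c)/(30 + T))
p(-39)*(H(d(-3), 39) + 365) = -17*((539/6 - 3 + 3*39)/(30 + 39) + 365) = -17*((539/6 - 3 + 117)/69 + 365) = -17*((1/69)*(1223/6) + 365) = -17*(1223/414 + 365) = -17*152333/414 = -2589661/414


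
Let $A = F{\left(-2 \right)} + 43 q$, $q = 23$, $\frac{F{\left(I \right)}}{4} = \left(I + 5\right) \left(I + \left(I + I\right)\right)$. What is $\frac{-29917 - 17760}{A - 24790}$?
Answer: $\frac{47677}{23873} \approx 1.9971$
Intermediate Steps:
$F{\left(I \right)} = 12 I \left(5 + I\right)$ ($F{\left(I \right)} = 4 \left(I + 5\right) \left(I + \left(I + I\right)\right) = 4 \left(5 + I\right) \left(I + 2 I\right) = 4 \left(5 + I\right) 3 I = 4 \cdot 3 I \left(5 + I\right) = 12 I \left(5 + I\right)$)
$A = 917$ ($A = 12 \left(-2\right) \left(5 - 2\right) + 43 \cdot 23 = 12 \left(-2\right) 3 + 989 = -72 + 989 = 917$)
$\frac{-29917 - 17760}{A - 24790} = \frac{-29917 - 17760}{917 - 24790} = - \frac{47677}{-23873} = \left(-47677\right) \left(- \frac{1}{23873}\right) = \frac{47677}{23873}$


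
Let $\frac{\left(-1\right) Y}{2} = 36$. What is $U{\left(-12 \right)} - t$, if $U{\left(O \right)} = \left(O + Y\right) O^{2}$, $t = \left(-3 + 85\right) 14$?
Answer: $-13244$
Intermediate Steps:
$Y = -72$ ($Y = \left(-2\right) 36 = -72$)
$t = 1148$ ($t = 82 \cdot 14 = 1148$)
$U{\left(O \right)} = O^{2} \left(-72 + O\right)$ ($U{\left(O \right)} = \left(O - 72\right) O^{2} = \left(-72 + O\right) O^{2} = O^{2} \left(-72 + O\right)$)
$U{\left(-12 \right)} - t = \left(-12\right)^{2} \left(-72 - 12\right) - 1148 = 144 \left(-84\right) - 1148 = -12096 - 1148 = -13244$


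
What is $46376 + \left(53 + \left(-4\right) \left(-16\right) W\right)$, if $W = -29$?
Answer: $44573$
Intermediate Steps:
$46376 + \left(53 + \left(-4\right) \left(-16\right) W\right) = 46376 + \left(53 + \left(-4\right) \left(-16\right) \left(-29\right)\right) = 46376 + \left(53 + 64 \left(-29\right)\right) = 46376 + \left(53 - 1856\right) = 46376 - 1803 = 44573$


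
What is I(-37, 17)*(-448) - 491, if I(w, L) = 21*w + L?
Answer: 339989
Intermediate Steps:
I(w, L) = L + 21*w
I(-37, 17)*(-448) - 491 = (17 + 21*(-37))*(-448) - 491 = (17 - 777)*(-448) - 491 = -760*(-448) - 491 = 340480 - 491 = 339989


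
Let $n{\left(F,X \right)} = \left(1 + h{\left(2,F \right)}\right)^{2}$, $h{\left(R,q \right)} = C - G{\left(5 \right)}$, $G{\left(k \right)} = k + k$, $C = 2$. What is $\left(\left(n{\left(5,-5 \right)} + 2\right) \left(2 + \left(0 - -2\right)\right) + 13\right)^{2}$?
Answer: $47089$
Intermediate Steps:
$G{\left(k \right)} = 2 k$
$h{\left(R,q \right)} = -8$ ($h{\left(R,q \right)} = 2 - 2 \cdot 5 = 2 - 10 = -8$)
$n{\left(F,X \right)} = 49$ ($n{\left(F,X \right)} = \left(1 - 8\right)^{2} = \left(-7\right)^{2} = 49$)
$\left(\left(n{\left(5,-5 \right)} + 2\right) \left(2 + \left(0 - -2\right)\right) + 13\right)^{2} = \left(\left(49 + 2\right) \left(2 + \left(0 - -2\right)\right) + 13\right)^{2} = \left(51 \left(2 + \left(0 + 2\right)\right) + 13\right)^{2} = \left(51 \left(2 + 2\right) + 13\right)^{2} = \left(51 \cdot 4 + 13\right)^{2} = \left(204 + 13\right)^{2} = 217^{2} = 47089$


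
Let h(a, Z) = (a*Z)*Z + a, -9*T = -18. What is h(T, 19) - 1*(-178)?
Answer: 902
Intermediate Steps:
T = 2 (T = -⅑*(-18) = 2)
h(a, Z) = a + a*Z² (h(a, Z) = (Z*a)*Z + a = a*Z² + a = a + a*Z²)
h(T, 19) - 1*(-178) = 2*(1 + 19²) - 1*(-178) = 2*(1 + 361) + 178 = 2*362 + 178 = 724 + 178 = 902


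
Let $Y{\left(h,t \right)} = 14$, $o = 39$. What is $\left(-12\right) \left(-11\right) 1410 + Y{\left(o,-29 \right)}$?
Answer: $186134$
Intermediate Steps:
$\left(-12\right) \left(-11\right) 1410 + Y{\left(o,-29 \right)} = \left(-12\right) \left(-11\right) 1410 + 14 = 132 \cdot 1410 + 14 = 186120 + 14 = 186134$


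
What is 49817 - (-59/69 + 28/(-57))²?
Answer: 85618408832/1718721 ≈ 49815.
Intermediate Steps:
49817 - (-59/69 + 28/(-57))² = 49817 - (-59*1/69 + 28*(-1/57))² = 49817 - (-59/69 - 28/57)² = 49817 - (-1765/1311)² = 49817 - 1*3115225/1718721 = 49817 - 3115225/1718721 = 85618408832/1718721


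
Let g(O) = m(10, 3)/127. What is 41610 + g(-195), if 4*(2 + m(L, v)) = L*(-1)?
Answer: 10568931/254 ≈ 41610.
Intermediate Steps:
m(L, v) = -2 - L/4 (m(L, v) = -2 + (L*(-1))/4 = -2 + (-L)/4 = -2 - L/4)
g(O) = -9/254 (g(O) = (-2 - 1/4*10)/127 = (-2 - 5/2)*(1/127) = -9/2*1/127 = -9/254)
41610 + g(-195) = 41610 - 9/254 = 10568931/254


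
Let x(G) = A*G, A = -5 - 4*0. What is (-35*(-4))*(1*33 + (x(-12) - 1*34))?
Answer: 8260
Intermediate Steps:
A = -5 (A = -5 + 0 = -5)
x(G) = -5*G
(-35*(-4))*(1*33 + (x(-12) - 1*34)) = (-35*(-4))*(1*33 + (-5*(-12) - 1*34)) = 140*(33 + (60 - 34)) = 140*(33 + 26) = 140*59 = 8260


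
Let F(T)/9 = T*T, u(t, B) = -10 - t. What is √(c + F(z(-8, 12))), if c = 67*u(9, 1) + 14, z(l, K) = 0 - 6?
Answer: I*√935 ≈ 30.578*I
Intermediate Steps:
z(l, K) = -6
F(T) = 9*T² (F(T) = 9*(T*T) = 9*T²)
c = -1259 (c = 67*(-10 - 1*9) + 14 = 67*(-10 - 9) + 14 = 67*(-19) + 14 = -1273 + 14 = -1259)
√(c + F(z(-8, 12))) = √(-1259 + 9*(-6)²) = √(-1259 + 9*36) = √(-1259 + 324) = √(-935) = I*√935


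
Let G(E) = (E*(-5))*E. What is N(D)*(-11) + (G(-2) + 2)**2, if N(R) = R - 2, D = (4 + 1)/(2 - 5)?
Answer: 1093/3 ≈ 364.33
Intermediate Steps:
G(E) = -5*E**2 (G(E) = (-5*E)*E = -5*E**2)
D = -5/3 (D = 5/(-3) = 5*(-1/3) = -5/3 ≈ -1.6667)
N(R) = -2 + R
N(D)*(-11) + (G(-2) + 2)**2 = (-2 - 5/3)*(-11) + (-5*(-2)**2 + 2)**2 = -11/3*(-11) + (-5*4 + 2)**2 = 121/3 + (-20 + 2)**2 = 121/3 + (-18)**2 = 121/3 + 324 = 1093/3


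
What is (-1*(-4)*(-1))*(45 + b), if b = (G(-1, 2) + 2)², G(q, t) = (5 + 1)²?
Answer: -5956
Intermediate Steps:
G(q, t) = 36 (G(q, t) = 6² = 36)
b = 1444 (b = (36 + 2)² = 38² = 1444)
(-1*(-4)*(-1))*(45 + b) = (-1*(-4)*(-1))*(45 + 1444) = (4*(-1))*1489 = -4*1489 = -5956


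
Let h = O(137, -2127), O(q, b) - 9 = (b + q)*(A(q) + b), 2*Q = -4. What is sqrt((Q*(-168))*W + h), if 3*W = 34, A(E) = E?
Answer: sqrt(3963917) ≈ 1991.0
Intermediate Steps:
Q = -2 (Q = (1/2)*(-4) = -2)
W = 34/3 (W = (1/3)*34 = 34/3 ≈ 11.333)
O(q, b) = 9 + (b + q)**2 (O(q, b) = 9 + (b + q)*(q + b) = 9 + (b + q)*(b + q) = 9 + (b + q)**2)
h = 3960109 (h = 9 + (-2127)**2 + 137**2 + 2*(-2127)*137 = 9 + 4524129 + 18769 - 582798 = 3960109)
sqrt((Q*(-168))*W + h) = sqrt(-2*(-168)*(34/3) + 3960109) = sqrt(336*(34/3) + 3960109) = sqrt(3808 + 3960109) = sqrt(3963917)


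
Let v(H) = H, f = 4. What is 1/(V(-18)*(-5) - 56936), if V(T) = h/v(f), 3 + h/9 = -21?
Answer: -1/56666 ≈ -1.7647e-5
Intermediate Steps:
h = -216 (h = -27 + 9*(-21) = -27 - 189 = -216)
V(T) = -54 (V(T) = -216/4 = -216*¼ = -54)
1/(V(-18)*(-5) - 56936) = 1/(-54*(-5) - 56936) = 1/(270 - 56936) = 1/(-56666) = -1/56666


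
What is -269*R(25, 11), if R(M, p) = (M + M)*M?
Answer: -336250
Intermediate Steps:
R(M, p) = 2*M**2 (R(M, p) = (2*M)*M = 2*M**2)
-269*R(25, 11) = -538*25**2 = -538*625 = -269*1250 = -336250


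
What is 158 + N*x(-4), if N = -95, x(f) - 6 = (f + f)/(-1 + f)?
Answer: -564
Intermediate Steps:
x(f) = 6 + 2*f/(-1 + f) (x(f) = 6 + (f + f)/(-1 + f) = 6 + (2*f)/(-1 + f) = 6 + 2*f/(-1 + f))
158 + N*x(-4) = 158 - 190*(-3 + 4*(-4))/(-1 - 4) = 158 - 190*(-3 - 16)/(-5) = 158 - 190*(-1)*(-19)/5 = 158 - 95*38/5 = 158 - 722 = -564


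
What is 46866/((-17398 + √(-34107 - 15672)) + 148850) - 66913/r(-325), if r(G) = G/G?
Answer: (-200739*√5531 + 8795800810*I)/(-131452*I + 3*√5531) ≈ -66913.0 - 0.00060517*I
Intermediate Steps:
r(G) = 1
46866/((-17398 + √(-34107 - 15672)) + 148850) - 66913/r(-325) = 46866/((-17398 + √(-34107 - 15672)) + 148850) - 66913/1 = 46866/((-17398 + √(-49779)) + 148850) - 66913*1 = 46866/((-17398 + 3*I*√5531) + 148850) - 66913 = 46866/(131452 + 3*I*√5531) - 66913 = -66913 + 46866/(131452 + 3*I*√5531)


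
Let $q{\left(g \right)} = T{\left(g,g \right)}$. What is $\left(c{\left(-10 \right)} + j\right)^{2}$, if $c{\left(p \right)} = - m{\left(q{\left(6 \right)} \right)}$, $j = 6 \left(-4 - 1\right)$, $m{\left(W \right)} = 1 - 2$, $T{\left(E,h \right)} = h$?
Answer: $841$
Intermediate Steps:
$q{\left(g \right)} = g$
$m{\left(W \right)} = -1$ ($m{\left(W \right)} = 1 - 2 = -1$)
$j = -30$ ($j = 6 \left(-5\right) = -30$)
$c{\left(p \right)} = 1$ ($c{\left(p \right)} = \left(-1\right) \left(-1\right) = 1$)
$\left(c{\left(-10 \right)} + j\right)^{2} = \left(1 - 30\right)^{2} = \left(-29\right)^{2} = 841$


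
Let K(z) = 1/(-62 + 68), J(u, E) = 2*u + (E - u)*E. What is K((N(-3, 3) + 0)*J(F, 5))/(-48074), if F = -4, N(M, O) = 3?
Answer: -1/288444 ≈ -3.4669e-6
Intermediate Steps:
J(u, E) = 2*u + E*(E - u)
K(z) = ⅙ (K(z) = 1/6 = ⅙)
K((N(-3, 3) + 0)*J(F, 5))/(-48074) = (⅙)/(-48074) = (⅙)*(-1/48074) = -1/288444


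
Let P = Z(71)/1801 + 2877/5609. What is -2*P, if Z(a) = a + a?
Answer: -11955910/10101809 ≈ -1.1835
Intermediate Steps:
Z(a) = 2*a
P = 5977955/10101809 (P = (2*71)/1801 + 2877/5609 = 142*(1/1801) + 2877*(1/5609) = 142/1801 + 2877/5609 = 5977955/10101809 ≈ 0.59177)
-2*P = -2*5977955/10101809 = -11955910/10101809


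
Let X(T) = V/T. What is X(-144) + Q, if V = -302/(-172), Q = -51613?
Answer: -639175543/12384 ≈ -51613.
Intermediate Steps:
V = 151/86 (V = -302*(-1/172) = 151/86 ≈ 1.7558)
X(T) = 151/(86*T)
X(-144) + Q = (151/86)/(-144) - 51613 = (151/86)*(-1/144) - 51613 = -151/12384 - 51613 = -639175543/12384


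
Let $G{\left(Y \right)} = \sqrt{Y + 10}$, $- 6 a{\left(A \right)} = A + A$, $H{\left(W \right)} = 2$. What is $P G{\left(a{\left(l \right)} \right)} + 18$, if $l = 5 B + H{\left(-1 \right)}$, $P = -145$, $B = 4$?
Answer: $18 - \frac{290 \sqrt{6}}{3} \approx -218.78$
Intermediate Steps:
$l = 22$ ($l = 5 \cdot 4 + 2 = 20 + 2 = 22$)
$a{\left(A \right)} = - \frac{A}{3}$ ($a{\left(A \right)} = - \frac{A + A}{6} = - \frac{2 A}{6} = - \frac{A}{3}$)
$G{\left(Y \right)} = \sqrt{10 + Y}$
$P G{\left(a{\left(l \right)} \right)} + 18 = - 145 \sqrt{10 - \frac{22}{3}} + 18 = - 145 \sqrt{\frac{8}{3}} + 18 = - 145 \frac{2 \sqrt{6}}{3} + 18 = - \frac{290 \sqrt{6}}{3} + 18 = 18 - \frac{290 \sqrt{6}}{3}$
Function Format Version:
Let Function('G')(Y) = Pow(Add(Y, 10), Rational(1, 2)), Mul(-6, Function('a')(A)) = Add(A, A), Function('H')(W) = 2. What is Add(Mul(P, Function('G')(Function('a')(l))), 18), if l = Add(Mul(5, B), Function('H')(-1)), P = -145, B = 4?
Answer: Add(18, Mul(Rational(-290, 3), Pow(6, Rational(1, 2)))) ≈ -218.78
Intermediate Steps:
l = 22 (l = Add(Mul(5, 4), 2) = Add(20, 2) = 22)
Function('a')(A) = Mul(Rational(-1, 3), A) (Function('a')(A) = Mul(Rational(-1, 6), Add(A, A)) = Mul(Rational(-1, 6), Mul(2, A)) = Mul(Rational(-1, 3), A))
Function('G')(Y) = Pow(Add(10, Y), Rational(1, 2))
Add(Mul(P, Function('G')(Function('a')(l))), 18) = Add(Mul(-145, Pow(Add(10, Mul(Rational(-1, 3), 22)), Rational(1, 2))), 18) = Add(Mul(-145, Pow(Add(10, Rational(-22, 3)), Rational(1, 2))), 18) = Add(Mul(-145, Pow(Rational(8, 3), Rational(1, 2))), 18) = Add(Mul(-145, Mul(Rational(2, 3), Pow(6, Rational(1, 2)))), 18) = Add(Mul(Rational(-290, 3), Pow(6, Rational(1, 2))), 18) = Add(18, Mul(Rational(-290, 3), Pow(6, Rational(1, 2))))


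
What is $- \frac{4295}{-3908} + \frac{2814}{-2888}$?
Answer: $\frac{43964}{352697} \approx 0.12465$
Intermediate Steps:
$- \frac{4295}{-3908} + \frac{2814}{-2888} = \left(-4295\right) \left(- \frac{1}{3908}\right) + 2814 \left(- \frac{1}{2888}\right) = \frac{4295}{3908} - \frac{1407}{1444} = \frac{43964}{352697}$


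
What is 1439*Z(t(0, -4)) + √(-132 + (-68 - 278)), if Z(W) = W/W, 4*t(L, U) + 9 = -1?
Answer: 1439 + I*√478 ≈ 1439.0 + 21.863*I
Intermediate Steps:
t(L, U) = -5/2 (t(L, U) = -9/4 + (¼)*(-1) = -9/4 - ¼ = -5/2)
Z(W) = 1
1439*Z(t(0, -4)) + √(-132 + (-68 - 278)) = 1439*1 + √(-132 + (-68 - 278)) = 1439 + √(-132 - 346) = 1439 + √(-478) = 1439 + I*√478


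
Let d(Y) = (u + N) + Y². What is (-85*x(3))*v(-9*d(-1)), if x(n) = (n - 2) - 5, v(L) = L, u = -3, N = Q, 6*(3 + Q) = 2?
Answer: 14280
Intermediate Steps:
Q = -8/3 (Q = -3 + (⅙)*2 = -3 + ⅓ = -8/3 ≈ -2.6667)
N = -8/3 ≈ -2.6667
d(Y) = -17/3 + Y² (d(Y) = (-3 - 8/3) + Y² = -17/3 + Y²)
x(n) = -7 + n (x(n) = (-2 + n) - 5 = -7 + n)
(-85*x(3))*v(-9*d(-1)) = (-85*(-7 + 3))*(-9*(-17/3 + (-1)²)) = (-85*(-4))*(-9*(-17/3 + 1)) = 340*(-9*(-14/3)) = 340*42 = 14280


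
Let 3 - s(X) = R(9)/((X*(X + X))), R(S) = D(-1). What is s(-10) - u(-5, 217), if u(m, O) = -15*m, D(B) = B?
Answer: -14399/200 ≈ -71.995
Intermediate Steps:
R(S) = -1
s(X) = 3 + 1/(2*X²) (s(X) = 3 - (-1)/(X*(X + X)) = 3 - (-1)/(X*(2*X)) = 3 - (-1)/(2*X²) = 3 + 1/(2*X²))
s(-10) - u(-5, 217) = (3 + (½)/(-10)²) - (-15)*(-5) = (3 + (½)*(1/100)) - 1*75 = (3 + 1/200) - 75 = 601/200 - 75 = -14399/200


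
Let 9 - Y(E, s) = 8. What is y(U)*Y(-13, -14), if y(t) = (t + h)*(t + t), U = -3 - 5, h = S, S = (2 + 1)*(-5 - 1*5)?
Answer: 608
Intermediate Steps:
Y(E, s) = 1 (Y(E, s) = 9 - 1*8 = 9 - 8 = 1)
S = -30 (S = 3*(-5 - 5) = 3*(-10) = -30)
h = -30
U = -8
y(t) = 2*t*(-30 + t) (y(t) = (t - 30)*(t + t) = (-30 + t)*(2*t) = 2*t*(-30 + t))
y(U)*Y(-13, -14) = (2*(-8)*(-30 - 8))*1 = (2*(-8)*(-38))*1 = 608*1 = 608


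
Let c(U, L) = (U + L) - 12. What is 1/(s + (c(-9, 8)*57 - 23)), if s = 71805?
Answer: 1/71041 ≈ 1.4076e-5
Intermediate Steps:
c(U, L) = -12 + L + U (c(U, L) = (L + U) - 12 = -12 + L + U)
1/(s + (c(-9, 8)*57 - 23)) = 1/(71805 + ((-12 + 8 - 9)*57 - 23)) = 1/(71805 + (-13*57 - 23)) = 1/(71805 + (-741 - 23)) = 1/(71805 - 764) = 1/71041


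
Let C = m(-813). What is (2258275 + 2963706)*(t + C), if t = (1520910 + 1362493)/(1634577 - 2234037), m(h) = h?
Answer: -2560046853382723/599460 ≈ -4.2706e+9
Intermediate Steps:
C = -813
t = -2883403/599460 (t = 2883403/(-599460) = 2883403*(-1/599460) = -2883403/599460 ≈ -4.8100)
(2258275 + 2963706)*(t + C) = (2258275 + 2963706)*(-2883403/599460 - 813) = 5221981*(-490244383/599460) = -2560046853382723/599460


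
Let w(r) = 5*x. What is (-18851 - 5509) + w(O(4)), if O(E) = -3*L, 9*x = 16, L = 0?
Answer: -219160/9 ≈ -24351.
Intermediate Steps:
x = 16/9 (x = (⅑)*16 = 16/9 ≈ 1.7778)
O(E) = 0 (O(E) = -3*0 = 0)
w(r) = 80/9 (w(r) = 5*(16/9) = 80/9)
(-18851 - 5509) + w(O(4)) = (-18851 - 5509) + 80/9 = -24360 + 80/9 = -219160/9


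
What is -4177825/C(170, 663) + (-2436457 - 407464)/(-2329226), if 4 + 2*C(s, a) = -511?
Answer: 3892732369243/239910278 ≈ 16226.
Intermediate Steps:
C(s, a) = -515/2 (C(s, a) = -2 + (½)*(-511) = -2 - 511/2 = -515/2)
-4177825/C(170, 663) + (-2436457 - 407464)/(-2329226) = -4177825/(-515/2) + (-2436457 - 407464)/(-2329226) = -4177825*(-2/515) - 2843921*(-1/2329226) = 1671130/103 + 2843921/2329226 = 3892732369243/239910278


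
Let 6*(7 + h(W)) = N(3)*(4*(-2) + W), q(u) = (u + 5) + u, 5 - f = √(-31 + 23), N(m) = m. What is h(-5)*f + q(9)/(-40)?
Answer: -2723/40 + 27*I*√2 ≈ -68.075 + 38.184*I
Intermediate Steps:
f = 5 - 2*I*√2 (f = 5 - √(-31 + 23) = 5 - √(-8) = 5 - 2*I*√2 ≈ 5.0 - 2.8284*I)
q(u) = 5 + 2*u (q(u) = (5 + u) + u = 5 + 2*u)
h(W) = -11 + W/2 (h(W) = -7 + (3*(4*(-2) + W))/6 = -7 + (3*(-8 + W))/6 = -7 + (-24 + 3*W)/6 = -7 + (-4 + W/2) = -11 + W/2)
h(-5)*f + q(9)/(-40) = (-11 + (½)*(-5))*(5 - 2*I*√2) + (5 + 2*9)/(-40) = (-11 - 5/2)*(5 - 2*I*√2) + (5 + 18)*(-1/40) = -27*(5 - 2*I*√2)/2 + 23*(-1/40) = (-135/2 + 27*I*√2) - 23/40 = -2723/40 + 27*I*√2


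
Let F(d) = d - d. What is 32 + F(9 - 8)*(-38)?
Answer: 32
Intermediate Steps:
F(d) = 0
32 + F(9 - 8)*(-38) = 32 + 0*(-38) = 32 + 0 = 32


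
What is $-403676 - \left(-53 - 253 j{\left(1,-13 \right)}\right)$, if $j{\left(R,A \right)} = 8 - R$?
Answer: $-401852$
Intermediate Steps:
$-403676 - \left(-53 - 253 j{\left(1,-13 \right)}\right) = -403676 - \left(-53 - 253 \left(8 - 1\right)\right) = -403676 - \left(-53 - 1771\right) = -403676 - -1824 = -403676 + 1824 = -401852$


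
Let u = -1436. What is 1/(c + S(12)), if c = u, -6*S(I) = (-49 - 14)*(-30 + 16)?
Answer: -1/1583 ≈ -0.00063171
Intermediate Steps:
S(I) = -147 (S(I) = -(-49 - 14)*(-30 + 16)/6 = -(-21)*(-14)/2 = -1/6*882 = -147)
c = -1436
1/(c + S(12)) = 1/(-1436 - 147) = 1/(-1583) = -1/1583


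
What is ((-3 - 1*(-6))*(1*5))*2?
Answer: 30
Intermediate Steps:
((-3 - 1*(-6))*(1*5))*2 = ((-3 + 6)*5)*2 = (3*5)*2 = 15*2 = 30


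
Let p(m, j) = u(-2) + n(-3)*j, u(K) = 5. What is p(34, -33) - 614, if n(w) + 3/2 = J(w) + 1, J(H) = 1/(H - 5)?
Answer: -4707/8 ≈ -588.38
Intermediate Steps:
J(H) = 1/(-5 + H)
n(w) = -1/2 + 1/(-5 + w) (n(w) = -3/2 + (1/(-5 + w) + 1) = -3/2 + (1 + 1/(-5 + w)) = -1/2 + 1/(-5 + w))
p(m, j) = 5 - 5*j/8 (p(m, j) = 5 + ((7 - 1*(-3))/(2*(-5 - 3)))*j = 5 + ((1/2)*(7 + 3)/(-8))*j = 5 + ((1/2)*(-1/8)*10)*j = 5 - 5*j/8)
p(34, -33) - 614 = (5 - 5/8*(-33)) - 614 = (5 + 165/8) - 614 = 205/8 - 614 = -4707/8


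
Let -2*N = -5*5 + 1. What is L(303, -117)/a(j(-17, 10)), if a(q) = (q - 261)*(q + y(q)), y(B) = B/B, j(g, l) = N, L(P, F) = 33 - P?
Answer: 90/1079 ≈ 0.083411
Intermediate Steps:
N = 12 (N = -(-5*5 + 1)/2 = -(-25 + 1)/2 = -½*(-24) = 12)
j(g, l) = 12
y(B) = 1
a(q) = (1 + q)*(-261 + q) (a(q) = (q - 261)*(q + 1) = (-261 + q)*(1 + q) = (1 + q)*(-261 + q))
L(303, -117)/a(j(-17, 10)) = (33 - 1*303)/(-261 + 12² - 260*12) = (33 - 303)/(-261 + 144 - 3120) = -270/(-3237) = -270*(-1/3237) = 90/1079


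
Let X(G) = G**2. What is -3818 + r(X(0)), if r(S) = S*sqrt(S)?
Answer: -3818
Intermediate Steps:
r(S) = S**(3/2)
-3818 + r(X(0)) = -3818 + (0**2)**(3/2) = -3818 + 0**(3/2) = -3818 + 0 = -3818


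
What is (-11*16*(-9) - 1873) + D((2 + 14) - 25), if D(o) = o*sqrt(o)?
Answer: -289 - 27*I ≈ -289.0 - 27.0*I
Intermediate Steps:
D(o) = o**(3/2)
(-11*16*(-9) - 1873) + D((2 + 14) - 25) = (-11*16*(-9) - 1873) + ((2 + 14) - 25)**(3/2) = (-176*(-9) - 1873) + (16 - 25)**(3/2) = (1584 - 1873) + (-9)**(3/2) = -289 - 27*I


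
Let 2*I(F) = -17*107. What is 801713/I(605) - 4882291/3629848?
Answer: -5829073546577/6602693512 ≈ -882.83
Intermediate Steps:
I(F) = -1819/2 (I(F) = (-17*107)/2 = (½)*(-1819) = -1819/2)
801713/I(605) - 4882291/3629848 = 801713/(-1819/2) - 4882291/3629848 = 801713*(-2/1819) - 4882291*1/3629848 = -1603426/1819 - 4882291/3629848 = -5829073546577/6602693512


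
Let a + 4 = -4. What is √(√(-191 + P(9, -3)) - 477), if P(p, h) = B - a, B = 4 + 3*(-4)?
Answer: √(-477 + I*√191) ≈ 0.3164 + 21.843*I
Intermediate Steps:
B = -8 (B = 4 - 12 = -8)
a = -8 (a = -4 - 4 = -8)
P(p, h) = 0 (P(p, h) = -8 - 1*(-8) = -8 + 8 = 0)
√(√(-191 + P(9, -3)) - 477) = √(√(-191 + 0) - 477) = √(√(-191) - 477) = √(I*√191 - 477) = √(-477 + I*√191)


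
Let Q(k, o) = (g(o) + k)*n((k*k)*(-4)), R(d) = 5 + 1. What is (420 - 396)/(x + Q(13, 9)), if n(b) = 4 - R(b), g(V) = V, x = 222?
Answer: 12/89 ≈ 0.13483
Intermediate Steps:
R(d) = 6
n(b) = -2 (n(b) = 4 - 1*6 = 4 - 6 = -2)
Q(k, o) = -2*k - 2*o (Q(k, o) = (o + k)*(-2) = (k + o)*(-2) = -2*k - 2*o)
(420 - 396)/(x + Q(13, 9)) = (420 - 396)/(222 + (-2*13 - 2*9)) = 24/(222 + (-26 - 18)) = 24/(222 - 44) = 24/178 = 24*(1/178) = 12/89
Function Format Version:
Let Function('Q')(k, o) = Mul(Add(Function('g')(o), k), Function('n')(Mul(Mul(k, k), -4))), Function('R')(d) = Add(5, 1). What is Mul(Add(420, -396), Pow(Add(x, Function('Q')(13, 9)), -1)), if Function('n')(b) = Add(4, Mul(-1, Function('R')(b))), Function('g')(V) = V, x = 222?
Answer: Rational(12, 89) ≈ 0.13483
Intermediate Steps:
Function('R')(d) = 6
Function('n')(b) = -2 (Function('n')(b) = Add(4, Mul(-1, 6)) = Add(4, -6) = -2)
Function('Q')(k, o) = Add(Mul(-2, k), Mul(-2, o)) (Function('Q')(k, o) = Mul(Add(o, k), -2) = Mul(Add(k, o), -2) = Add(Mul(-2, k), Mul(-2, o)))
Mul(Add(420, -396), Pow(Add(x, Function('Q')(13, 9)), -1)) = Mul(Add(420, -396), Pow(Add(222, Add(Mul(-2, 13), Mul(-2, 9))), -1)) = Mul(24, Pow(Add(222, Add(-26, -18)), -1)) = Mul(24, Pow(Add(222, -44), -1)) = Mul(24, Pow(178, -1)) = Mul(24, Rational(1, 178)) = Rational(12, 89)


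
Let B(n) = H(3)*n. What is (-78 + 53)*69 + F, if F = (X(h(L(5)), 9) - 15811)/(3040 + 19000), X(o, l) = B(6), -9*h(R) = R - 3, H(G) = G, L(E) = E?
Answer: -38034793/22040 ≈ -1725.7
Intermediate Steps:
B(n) = 3*n
h(R) = 1/3 - R/9 (h(R) = -(R - 3)/9 = -(-3 + R)/9 = 1/3 - R/9)
X(o, l) = 18 (X(o, l) = 3*6 = 18)
F = -15793/22040 (F = (18 - 15811)/(3040 + 19000) = -15793/22040 ≈ -0.71656)
(-78 + 53)*69 + F = (-78 + 53)*69 - 15793/22040 = -25*69 - 15793/22040 = -1725 - 15793/22040 = -38034793/22040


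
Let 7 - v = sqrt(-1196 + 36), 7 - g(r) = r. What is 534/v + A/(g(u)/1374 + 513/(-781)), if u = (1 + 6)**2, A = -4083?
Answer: 294440096425/49546432 + 356*I*sqrt(290)/403 ≈ 5942.7 + 15.043*I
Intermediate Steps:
u = 49 (u = 7**2 = 49)
g(r) = 7 - r
v = 7 - 2*I*sqrt(290) (v = 7 - sqrt(-1196 + 36) = 7 - sqrt(-1160) = 7 - 2*I*sqrt(290) ≈ 7.0 - 34.059*I)
534/v + A/(g(u)/1374 + 513/(-781)) = 534/(7 - 2*I*sqrt(290)) - 4083/((7 - 1*49)/1374 + 513/(-781)) = 534/(7 - 2*I*sqrt(290)) - 4083/((7 - 49)*(1/1374) + 513*(-1/781)) = 534/(7 - 2*I*sqrt(290)) - 4083/(-42*1/1374 - 513/781) = 534/(7 - 2*I*sqrt(290)) - 4083/(-7/229 - 513/781) = 534/(7 - 2*I*sqrt(290)) - 4083/(-122944/178849) = 534/(7 - 2*I*sqrt(290)) - 4083*(-178849/122944) = 534/(7 - 2*I*sqrt(290)) + 730240467/122944 = 730240467/122944 + 534/(7 - 2*I*sqrt(290))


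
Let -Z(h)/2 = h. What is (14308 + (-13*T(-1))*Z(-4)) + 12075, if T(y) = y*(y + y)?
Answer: 26175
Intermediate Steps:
Z(h) = -2*h
T(y) = 2*y² (T(y) = y*(2*y) = 2*y²)
(14308 + (-13*T(-1))*Z(-4)) + 12075 = (14308 + (-26*(-1)²)*(-2*(-4))) + 12075 = (14308 - 26*8) + 12075 = (14308 - 208) + 12075 = 14100 + 12075 = 26175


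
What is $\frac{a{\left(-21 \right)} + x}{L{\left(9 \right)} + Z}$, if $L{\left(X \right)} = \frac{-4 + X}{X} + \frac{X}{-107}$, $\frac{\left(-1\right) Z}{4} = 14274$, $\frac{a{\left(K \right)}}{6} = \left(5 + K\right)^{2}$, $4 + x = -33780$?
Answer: $\frac{15527412}{27491497} \approx 0.56481$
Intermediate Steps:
$x = -33784$ ($x = -4 - 33780 = -33784$)
$a{\left(K \right)} = 6 \left(5 + K\right)^{2}$
$Z = -57096$ ($Z = \left(-4\right) 14274 = -57096$)
$L{\left(X \right)} = - \frac{X}{107} + \frac{-4 + X}{X}$ ($L{\left(X \right)} = \frac{-4 + X}{X} + X \left(- \frac{1}{107}\right) = \frac{-4 + X}{X} - \frac{X}{107} = - \frac{X}{107} + \frac{-4 + X}{X}$)
$\frac{a{\left(-21 \right)} + x}{L{\left(9 \right)} + Z} = \frac{6 \left(5 - 21\right)^{2} - 33784}{\left(1 - \frac{4}{9} - \frac{9}{107}\right) - 57096} = \frac{6 \left(-16\right)^{2} - 33784}{\left(1 - \frac{4}{9} - \frac{9}{107}\right) - 57096} = \frac{6 \cdot 256 - 33784}{\left(1 - \frac{4}{9} - \frac{9}{107}\right) - 57096} = \frac{1536 - 33784}{\frac{454}{963} - 57096} = - \frac{32248}{- \frac{54982994}{963}} = \left(-32248\right) \left(- \frac{963}{54982994}\right) = \frac{15527412}{27491497}$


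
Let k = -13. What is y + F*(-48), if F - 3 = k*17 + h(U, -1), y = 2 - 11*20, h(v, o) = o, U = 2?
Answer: 10294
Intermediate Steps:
y = -218 (y = 2 - 220 = -218)
F = -219 (F = 3 + (-13*17 - 1) = 3 + (-221 - 1) = 3 - 222 = -219)
y + F*(-48) = -218 - 219*(-48) = -218 + 10512 = 10294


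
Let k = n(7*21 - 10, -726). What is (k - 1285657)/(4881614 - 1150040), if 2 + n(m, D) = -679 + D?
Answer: -643532/1865787 ≈ -0.34491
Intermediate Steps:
n(m, D) = -681 + D (n(m, D) = -2 + (-679 + D) = -681 + D)
k = -1407 (k = -681 - 726 = -1407)
(k - 1285657)/(4881614 - 1150040) = (-1407 - 1285657)/(4881614 - 1150040) = -1287064/3731574 = -1287064*1/3731574 = -643532/1865787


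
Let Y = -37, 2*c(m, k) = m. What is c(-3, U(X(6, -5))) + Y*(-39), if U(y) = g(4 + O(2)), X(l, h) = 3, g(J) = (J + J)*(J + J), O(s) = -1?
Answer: 2883/2 ≈ 1441.5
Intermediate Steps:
g(J) = 4*J² (g(J) = (2*J)*(2*J) = 4*J²)
U(y) = 36 (U(y) = 4*(4 - 1)² = 4*3² = 4*9 = 36)
c(m, k) = m/2
c(-3, U(X(6, -5))) + Y*(-39) = (½)*(-3) - 37*(-39) = -3/2 + 1443 = 2883/2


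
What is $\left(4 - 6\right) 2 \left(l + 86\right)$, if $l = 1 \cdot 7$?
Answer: $-372$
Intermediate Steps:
$l = 7$
$\left(4 - 6\right) 2 \left(l + 86\right) = \left(4 - 6\right) 2 \left(7 + 86\right) = \left(-2\right) 2 \cdot 93 = \left(-4\right) 93 = -372$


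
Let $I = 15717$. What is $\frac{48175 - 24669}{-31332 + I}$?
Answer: $- \frac{23506}{15615} \approx -1.5053$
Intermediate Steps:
$\frac{48175 - 24669}{-31332 + I} = \frac{48175 - 24669}{-31332 + 15717} = \frac{23506}{-15615} = 23506 \left(- \frac{1}{15615}\right) = - \frac{23506}{15615}$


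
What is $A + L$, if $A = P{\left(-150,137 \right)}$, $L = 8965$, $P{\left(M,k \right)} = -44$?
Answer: $8921$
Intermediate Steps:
$A = -44$
$A + L = -44 + 8965 = 8921$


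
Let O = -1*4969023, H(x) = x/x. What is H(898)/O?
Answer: -1/4969023 ≈ -2.0125e-7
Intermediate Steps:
H(x) = 1
O = -4969023
H(898)/O = 1/(-4969023) = 1*(-1/4969023) = -1/4969023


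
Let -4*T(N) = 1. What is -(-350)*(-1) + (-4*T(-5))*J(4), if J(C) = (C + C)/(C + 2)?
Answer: -1046/3 ≈ -348.67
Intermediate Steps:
J(C) = 2*C/(2 + C) (J(C) = (2*C)/(2 + C) = 2*C/(2 + C))
T(N) = -¼ (T(N) = -¼*1 = -¼)
-(-350)*(-1) + (-4*T(-5))*J(4) = -(-350)*(-1) + (-4*(-¼))*(2*4/(2 + 4)) = -70*5 + 1*(2*4/6) = -350 + 1*(2*4*(⅙)) = -350 + 1*(4/3) = -350 + 4/3 = -1046/3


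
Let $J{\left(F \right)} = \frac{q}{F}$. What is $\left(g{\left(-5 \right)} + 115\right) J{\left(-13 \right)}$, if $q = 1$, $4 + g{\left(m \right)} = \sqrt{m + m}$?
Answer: $- \frac{111}{13} - \frac{i \sqrt{10}}{13} \approx -8.5385 - 0.24325 i$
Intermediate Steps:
$g{\left(m \right)} = -4 + \sqrt{2} \sqrt{m}$ ($g{\left(m \right)} = -4 + \sqrt{m + m} = -4 + \sqrt{2 m} = -4 + \sqrt{2} \sqrt{m}$)
$J{\left(F \right)} = \frac{1}{F}$ ($J{\left(F \right)} = 1 \frac{1}{F} = \frac{1}{F}$)
$\left(g{\left(-5 \right)} + 115\right) J{\left(-13 \right)} = \frac{\left(-4 + \sqrt{2} \sqrt{-5}\right) + 115}{-13} = \left(\left(-4 + \sqrt{2} i \sqrt{5}\right) + 115\right) \left(- \frac{1}{13}\right) = \left(\left(-4 + i \sqrt{10}\right) + 115\right) \left(- \frac{1}{13}\right) = \left(111 + i \sqrt{10}\right) \left(- \frac{1}{13}\right) = - \frac{111}{13} - \frac{i \sqrt{10}}{13}$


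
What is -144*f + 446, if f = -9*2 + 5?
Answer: 2318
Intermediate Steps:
f = -13 (f = -18 + 5 = -13)
-144*f + 446 = -144*(-13) + 446 = 1872 + 446 = 2318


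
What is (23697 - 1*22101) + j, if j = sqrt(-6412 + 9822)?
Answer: 1596 + sqrt(3410) ≈ 1654.4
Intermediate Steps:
j = sqrt(3410) ≈ 58.395
(23697 - 1*22101) + j = (23697 - 1*22101) + sqrt(3410) = (23697 - 22101) + sqrt(3410) = 1596 + sqrt(3410)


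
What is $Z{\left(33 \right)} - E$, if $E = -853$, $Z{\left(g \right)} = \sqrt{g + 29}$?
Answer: $853 + \sqrt{62} \approx 860.87$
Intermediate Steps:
$Z{\left(g \right)} = \sqrt{29 + g}$
$Z{\left(33 \right)} - E = \sqrt{29 + 33} - -853 = \sqrt{62} + 853 = 853 + \sqrt{62}$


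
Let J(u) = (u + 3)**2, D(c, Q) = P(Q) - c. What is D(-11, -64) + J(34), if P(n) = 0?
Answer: 1380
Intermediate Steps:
D(c, Q) = -c (D(c, Q) = 0 - c = -c)
J(u) = (3 + u)**2
D(-11, -64) + J(34) = -1*(-11) + (3 + 34)**2 = 11 + 37**2 = 11 + 1369 = 1380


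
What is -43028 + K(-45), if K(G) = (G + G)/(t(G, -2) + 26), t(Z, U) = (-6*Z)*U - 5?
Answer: -7443814/173 ≈ -43028.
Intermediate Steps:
t(Z, U) = -5 - 6*U*Z (t(Z, U) = -6*U*Z - 5 = -5 - 6*U*Z)
K(G) = 2*G/(21 + 12*G) (K(G) = (G + G)/((-5 - 6*(-2)*G) + 26) = (2*G)/((-5 + 12*G) + 26) = (2*G)/(21 + 12*G) = 2*G/(21 + 12*G))
-43028 + K(-45) = -43028 + (⅔)*(-45)/(7 + 4*(-45)) = -43028 + (⅔)*(-45)/(7 - 180) = -43028 + (⅔)*(-45)/(-173) = -43028 + (⅔)*(-45)*(-1/173) = -43028 + 30/173 = -7443814/173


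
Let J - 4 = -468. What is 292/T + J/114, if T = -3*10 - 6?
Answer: -2083/171 ≈ -12.181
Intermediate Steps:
J = -464 (J = 4 - 468 = -464)
T = -36 (T = -30 - 6 = -36)
292/T + J/114 = 292/(-36) - 464/114 = 292*(-1/36) - 464*1/114 = -73/9 - 232/57 = -2083/171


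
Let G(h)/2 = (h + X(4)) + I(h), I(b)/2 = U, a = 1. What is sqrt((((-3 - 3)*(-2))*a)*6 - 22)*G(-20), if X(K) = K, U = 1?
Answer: -140*sqrt(2) ≈ -197.99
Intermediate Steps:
I(b) = 2 (I(b) = 2*1 = 2)
G(h) = 12 + 2*h (G(h) = 2*((h + 4) + 2) = 2*((4 + h) + 2) = 2*(6 + h) = 12 + 2*h)
sqrt((((-3 - 3)*(-2))*a)*6 - 22)*G(-20) = sqrt((((-3 - 3)*(-2))*1)*6 - 22)*(12 + 2*(-20)) = sqrt((-6*(-2)*1)*6 - 22)*(12 - 40) = sqrt((12*1)*6 - 22)*(-28) = sqrt(12*6 - 22)*(-28) = sqrt(72 - 22)*(-28) = sqrt(50)*(-28) = (5*sqrt(2))*(-28) = -140*sqrt(2)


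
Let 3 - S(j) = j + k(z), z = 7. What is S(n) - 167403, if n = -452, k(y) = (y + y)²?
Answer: -167144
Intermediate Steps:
k(y) = 4*y² (k(y) = (2*y)² = 4*y²)
S(j) = -193 - j (S(j) = 3 - (j + 4*7²) = 3 - (j + 4*49) = 3 - (j + 196) = 3 - (196 + j) = 3 + (-196 - j) = -193 - j)
S(n) - 167403 = (-193 - 1*(-452)) - 167403 = (-193 + 452) - 167403 = 259 - 167403 = -167144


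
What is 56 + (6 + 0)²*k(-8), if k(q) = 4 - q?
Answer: 488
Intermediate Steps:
56 + (6 + 0)²*k(-8) = 56 + (6 + 0)²*(4 - 1*(-8)) = 56 + 6²*(4 + 8) = 56 + 36*12 = 56 + 432 = 488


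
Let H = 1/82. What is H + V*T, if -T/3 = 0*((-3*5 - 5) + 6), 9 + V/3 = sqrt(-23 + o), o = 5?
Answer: 1/82 ≈ 0.012195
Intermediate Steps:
V = -27 + 9*I*sqrt(2) (V = -27 + 3*sqrt(-23 + 5) = -27 + 3*sqrt(-18) = -27 + 3*(3*I*sqrt(2)) = -27 + 9*I*sqrt(2) ≈ -27.0 + 12.728*I)
T = 0 (T = -0*((-3*5 - 5) + 6) = -0*((-15 - 5) + 6) = -0*(-20 + 6) = -0*(-14) = -3*0 = 0)
H = 1/82 ≈ 0.012195
H + V*T = 1/82 + (-27 + 9*I*sqrt(2))*0 = 1/82 + 0 = 1/82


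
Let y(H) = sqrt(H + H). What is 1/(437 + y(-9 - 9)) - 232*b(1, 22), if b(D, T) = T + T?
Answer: -1949778603/191005 - 6*I/191005 ≈ -10208.0 - 3.1413e-5*I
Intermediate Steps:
y(H) = sqrt(2)*sqrt(H) (y(H) = sqrt(2*H) = sqrt(2)*sqrt(H))
b(D, T) = 2*T
1/(437 + y(-9 - 9)) - 232*b(1, 22) = 1/(437 + sqrt(2)*sqrt(-9 - 9)) - 464*22 = 1/(437 + sqrt(2)*sqrt(-18)) - 232*44 = 1/(437 + sqrt(2)*(3*I*sqrt(2))) - 10208 = 1/(437 + 6*I) - 10208 = (437 - 6*I)/191005 - 10208 = -10208 + (437 - 6*I)/191005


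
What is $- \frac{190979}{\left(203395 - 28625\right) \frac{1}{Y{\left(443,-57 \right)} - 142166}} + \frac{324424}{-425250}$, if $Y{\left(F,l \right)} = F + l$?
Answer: $\frac{575721933228626}{3716047125} \approx 1.5493 \cdot 10^{5}$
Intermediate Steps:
$- \frac{190979}{\left(203395 - 28625\right) \frac{1}{Y{\left(443,-57 \right)} - 142166}} + \frac{324424}{-425250} = - \frac{190979}{\left(203395 - 28625\right) \frac{1}{\left(443 - 57\right) - 142166}} + \frac{324424}{-425250} = - \frac{190979}{174770 \frac{1}{386 - 142166}} + 324424 \left(- \frac{1}{425250}\right) = - \frac{190979}{174770 \frac{1}{-141780}} - \frac{162212}{212625} = - \frac{190979}{174770 \left(- \frac{1}{141780}\right)} - \frac{162212}{212625} = - \frac{190979}{- \frac{17477}{14178}} - \frac{162212}{212625} = \left(-190979\right) \left(- \frac{14178}{17477}\right) - \frac{162212}{212625} = \frac{2707700262}{17477} - \frac{162212}{212625} = \frac{575721933228626}{3716047125}$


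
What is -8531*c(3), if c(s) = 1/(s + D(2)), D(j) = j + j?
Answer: -8531/7 ≈ -1218.7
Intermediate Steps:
D(j) = 2*j
c(s) = 1/(4 + s) (c(s) = 1/(s + 2*2) = 1/(s + 4) = 1/(4 + s))
-8531*c(3) = -8531/(4 + 3) = -8531/7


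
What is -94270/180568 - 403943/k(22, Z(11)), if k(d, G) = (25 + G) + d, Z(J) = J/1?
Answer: -18236161821/2618236 ≈ -6965.1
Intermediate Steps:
Z(J) = J (Z(J) = J*1 = J)
k(d, G) = 25 + G + d
-94270/180568 - 403943/k(22, Z(11)) = -94270/180568 - 403943/(25 + 11 + 22) = -94270*1/180568 - 403943/58 = -47135/90284 - 403943*1/58 = -47135/90284 - 403943/58 = -18236161821/2618236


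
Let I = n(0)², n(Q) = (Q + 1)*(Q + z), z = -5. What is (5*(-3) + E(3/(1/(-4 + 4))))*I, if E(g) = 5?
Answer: -250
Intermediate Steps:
n(Q) = (1 + Q)*(-5 + Q) (n(Q) = (Q + 1)*(Q - 5) = (1 + Q)*(-5 + Q))
I = 25 (I = (-5 + 0² - 4*0)² = (-5 + 0 + 0)² = (-5)² = 25)
(5*(-3) + E(3/(1/(-4 + 4))))*I = (5*(-3) + 5)*25 = (-15 + 5)*25 = -10*25 = -250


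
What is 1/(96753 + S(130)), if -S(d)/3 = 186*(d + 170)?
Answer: -1/70647 ≈ -1.4155e-5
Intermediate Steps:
S(d) = -94860 - 558*d (S(d) = -558*(d + 170) = -558*(170 + d) = -3*(31620 + 186*d) = -94860 - 558*d)
1/(96753 + S(130)) = 1/(96753 + (-94860 - 558*130)) = 1/(96753 + (-94860 - 72540)) = 1/(96753 - 167400) = 1/(-70647) = -1/70647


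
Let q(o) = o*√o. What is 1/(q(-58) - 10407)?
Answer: I/(-10407*I + 58*√58) ≈ -9.5916e-5 + 4.0711e-6*I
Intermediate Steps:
q(o) = o^(3/2)
1/(q(-58) - 10407) = 1/((-58)^(3/2) - 10407) = 1/(-58*I*√58 - 10407) = 1/(-10407 - 58*I*√58)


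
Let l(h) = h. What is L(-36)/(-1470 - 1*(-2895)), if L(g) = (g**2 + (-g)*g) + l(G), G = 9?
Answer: 3/475 ≈ 0.0063158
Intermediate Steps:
L(g) = 9 (L(g) = (g**2 + (-g)*g) + 9 = (g**2 - g**2) + 9 = 0 + 9 = 9)
L(-36)/(-1470 - 1*(-2895)) = 9/(-1470 - 1*(-2895)) = 9/(-1470 + 2895) = 9/1425 = 9*(1/1425) = 3/475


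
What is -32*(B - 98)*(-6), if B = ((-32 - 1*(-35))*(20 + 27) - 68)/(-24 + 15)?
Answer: -61120/3 ≈ -20373.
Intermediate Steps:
B = -73/9 (B = ((-32 + 35)*47 - 68)/(-9) = (3*47 - 68)*(-⅑) = (141 - 68)*(-⅑) = 73*(-⅑) = -73/9 ≈ -8.1111)
-32*(B - 98)*(-6) = -32*(-73/9 - 98)*(-6) = -32*(-955/9)*(-6) = (30560/9)*(-6) = -61120/3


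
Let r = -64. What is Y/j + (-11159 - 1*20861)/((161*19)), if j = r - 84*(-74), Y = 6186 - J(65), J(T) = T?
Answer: -178262901/18818968 ≈ -9.4725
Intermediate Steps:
Y = 6121 (Y = 6186 - 1*65 = 6186 - 65 = 6121)
j = 6152 (j = -64 - 84*(-74) = -64 + 6216 = 6152)
Y/j + (-11159 - 1*20861)/((161*19)) = 6121/6152 + (-11159 - 1*20861)/((161*19)) = 6121*(1/6152) + (-11159 - 20861)/3059 = 6121/6152 - 32020*1/3059 = 6121/6152 - 32020/3059 = -178262901/18818968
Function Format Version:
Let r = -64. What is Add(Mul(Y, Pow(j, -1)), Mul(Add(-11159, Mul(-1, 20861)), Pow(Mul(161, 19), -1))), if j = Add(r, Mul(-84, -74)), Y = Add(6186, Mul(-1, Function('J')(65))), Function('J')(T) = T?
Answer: Rational(-178262901, 18818968) ≈ -9.4725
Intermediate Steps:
Y = 6121 (Y = Add(6186, Mul(-1, 65)) = Add(6186, -65) = 6121)
j = 6152 (j = Add(-64, Mul(-84, -74)) = Add(-64, 6216) = 6152)
Add(Mul(Y, Pow(j, -1)), Mul(Add(-11159, Mul(-1, 20861)), Pow(Mul(161, 19), -1))) = Add(Mul(6121, Pow(6152, -1)), Mul(Add(-11159, Mul(-1, 20861)), Pow(Mul(161, 19), -1))) = Add(Mul(6121, Rational(1, 6152)), Mul(Add(-11159, -20861), Pow(3059, -1))) = Add(Rational(6121, 6152), Mul(-32020, Rational(1, 3059))) = Add(Rational(6121, 6152), Rational(-32020, 3059)) = Rational(-178262901, 18818968)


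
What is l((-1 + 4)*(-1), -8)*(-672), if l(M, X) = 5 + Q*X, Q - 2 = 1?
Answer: 12768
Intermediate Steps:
Q = 3 (Q = 2 + 1 = 3)
l(M, X) = 5 + 3*X
l((-1 + 4)*(-1), -8)*(-672) = (5 + 3*(-8))*(-672) = (5 - 24)*(-672) = -19*(-672) = 12768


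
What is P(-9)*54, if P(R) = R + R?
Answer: -972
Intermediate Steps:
P(R) = 2*R
P(-9)*54 = (2*(-9))*54 = -18*54 = -972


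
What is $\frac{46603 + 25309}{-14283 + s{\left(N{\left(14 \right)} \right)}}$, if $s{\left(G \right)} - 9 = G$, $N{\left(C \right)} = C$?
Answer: $- \frac{17978}{3565} \approx -5.0429$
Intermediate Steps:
$s{\left(G \right)} = 9 + G$
$\frac{46603 + 25309}{-14283 + s{\left(N{\left(14 \right)} \right)}} = \frac{46603 + 25309}{-14283 + \left(9 + 14\right)} = \frac{71912}{-14283 + 23} = \frac{71912}{-14260} = 71912 \left(- \frac{1}{14260}\right) = - \frac{17978}{3565}$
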